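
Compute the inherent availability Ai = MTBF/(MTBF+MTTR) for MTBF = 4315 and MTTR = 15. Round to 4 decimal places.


MTBF = 4315
MTTR = 15
MTBF + MTTR = 4330
Ai = 4315 / 4330
Ai = 0.9965

0.9965


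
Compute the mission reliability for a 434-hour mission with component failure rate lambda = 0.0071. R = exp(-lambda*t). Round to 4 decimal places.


lambda = 0.0071
mission_time = 434
lambda * t = 0.0071 * 434 = 3.0814
R = exp(-3.0814)
R = 0.0459

0.0459


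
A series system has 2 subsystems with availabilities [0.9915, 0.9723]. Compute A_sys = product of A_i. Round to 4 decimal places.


Subsystems: [0.9915, 0.9723]
After subsystem 1 (A=0.9915): product = 0.9915
After subsystem 2 (A=0.9723): product = 0.964
A_sys = 0.964

0.964


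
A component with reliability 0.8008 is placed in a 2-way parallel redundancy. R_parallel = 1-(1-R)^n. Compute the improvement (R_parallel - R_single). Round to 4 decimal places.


R_single = 0.8008, n = 2
1 - R_single = 0.1992
(1 - R_single)^n = 0.1992^2 = 0.0397
R_parallel = 1 - 0.0397 = 0.9603
Improvement = 0.9603 - 0.8008
Improvement = 0.1595

0.1595


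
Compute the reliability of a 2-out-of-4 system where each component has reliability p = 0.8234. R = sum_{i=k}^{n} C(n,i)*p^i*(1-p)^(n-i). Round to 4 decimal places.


k = 2, n = 4, p = 0.8234
i=2: C(4,2)=6 * 0.8234^2 * 0.1766^2 = 0.1269
i=3: C(4,3)=4 * 0.8234^3 * 0.1766^1 = 0.3944
i=4: C(4,4)=1 * 0.8234^4 * 0.1766^0 = 0.4597
R = sum of terms = 0.9809

0.9809


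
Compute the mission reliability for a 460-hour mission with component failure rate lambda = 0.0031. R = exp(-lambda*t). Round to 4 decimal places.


lambda = 0.0031
mission_time = 460
lambda * t = 0.0031 * 460 = 1.426
R = exp(-1.426)
R = 0.2403

0.2403


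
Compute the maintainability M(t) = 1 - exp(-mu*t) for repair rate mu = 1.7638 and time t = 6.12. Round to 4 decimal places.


mu = 1.7638, t = 6.12
mu * t = 1.7638 * 6.12 = 10.7945
exp(-10.7945) = 0.0
M(t) = 1 - 0.0
M(t) = 1.0

1.0


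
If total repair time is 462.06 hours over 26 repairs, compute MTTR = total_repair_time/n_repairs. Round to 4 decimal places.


total_repair_time = 462.06
n_repairs = 26
MTTR = 462.06 / 26
MTTR = 17.7715

17.7715


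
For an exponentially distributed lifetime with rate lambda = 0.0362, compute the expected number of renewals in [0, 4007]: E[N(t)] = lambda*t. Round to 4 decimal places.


lambda = 0.0362
t = 4007
E[N(t)] = lambda * t
E[N(t)] = 0.0362 * 4007
E[N(t)] = 145.0534

145.0534


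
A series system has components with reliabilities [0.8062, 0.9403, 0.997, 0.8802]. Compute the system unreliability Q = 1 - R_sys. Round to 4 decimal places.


Components: [0.8062, 0.9403, 0.997, 0.8802]
After component 1: product = 0.8062
After component 2: product = 0.7581
After component 3: product = 0.7558
After component 4: product = 0.6653
R_sys = 0.6653
Q = 1 - 0.6653 = 0.3347

0.3347


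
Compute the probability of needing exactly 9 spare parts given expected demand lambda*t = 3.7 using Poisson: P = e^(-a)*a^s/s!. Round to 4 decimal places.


a = 3.7, s = 9
e^(-a) = e^(-3.7) = 0.0247
a^s = 3.7^9 = 129961.7398
s! = 362880
P = 0.0247 * 129961.7398 / 362880
P = 0.0089

0.0089


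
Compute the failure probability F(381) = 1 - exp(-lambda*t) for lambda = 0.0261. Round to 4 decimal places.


lambda = 0.0261, t = 381
lambda * t = 9.9441
exp(-9.9441) = 0.0
F(t) = 1 - 0.0
F(t) = 1.0

1.0


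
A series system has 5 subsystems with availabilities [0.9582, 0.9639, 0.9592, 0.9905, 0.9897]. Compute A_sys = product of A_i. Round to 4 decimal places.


Subsystems: [0.9582, 0.9639, 0.9592, 0.9905, 0.9897]
After subsystem 1 (A=0.9582): product = 0.9582
After subsystem 2 (A=0.9639): product = 0.9236
After subsystem 3 (A=0.9592): product = 0.8859
After subsystem 4 (A=0.9905): product = 0.8775
After subsystem 5 (A=0.9897): product = 0.8685
A_sys = 0.8685

0.8685


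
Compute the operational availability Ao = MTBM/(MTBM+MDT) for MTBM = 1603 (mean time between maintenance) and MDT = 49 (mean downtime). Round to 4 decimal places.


MTBM = 1603
MDT = 49
MTBM + MDT = 1652
Ao = 1603 / 1652
Ao = 0.9703

0.9703


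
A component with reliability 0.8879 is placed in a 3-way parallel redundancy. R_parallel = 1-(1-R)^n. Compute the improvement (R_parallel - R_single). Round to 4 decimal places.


R_single = 0.8879, n = 3
1 - R_single = 0.1121
(1 - R_single)^n = 0.1121^3 = 0.0014
R_parallel = 1 - 0.0014 = 0.9986
Improvement = 0.9986 - 0.8879
Improvement = 0.1107

0.1107


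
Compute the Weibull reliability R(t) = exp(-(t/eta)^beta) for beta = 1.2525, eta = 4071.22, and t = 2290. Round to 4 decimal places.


beta = 1.2525, eta = 4071.22, t = 2290
t/eta = 2290 / 4071.22 = 0.5625
(t/eta)^beta = 0.5625^1.2525 = 0.4864
R(t) = exp(-0.4864)
R(t) = 0.6148

0.6148


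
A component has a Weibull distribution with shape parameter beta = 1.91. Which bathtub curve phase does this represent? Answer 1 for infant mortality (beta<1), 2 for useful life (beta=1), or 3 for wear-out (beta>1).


beta = 1.91
Compare beta to 1:
beta < 1 => infant mortality (phase 1)
beta = 1 => useful life (phase 2)
beta > 1 => wear-out (phase 3)
Since beta = 1.91, this is wear-out (increasing failure rate)
Phase = 3

3


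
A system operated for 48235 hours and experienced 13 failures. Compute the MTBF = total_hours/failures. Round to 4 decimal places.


total_hours = 48235
failures = 13
MTBF = 48235 / 13
MTBF = 3710.3846

3710.3846


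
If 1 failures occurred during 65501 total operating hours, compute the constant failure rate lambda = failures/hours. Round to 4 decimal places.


failures = 1
total_hours = 65501
lambda = 1 / 65501
lambda = 0.0

0.0


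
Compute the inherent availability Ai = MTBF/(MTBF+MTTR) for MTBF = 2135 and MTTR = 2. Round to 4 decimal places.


MTBF = 2135
MTTR = 2
MTBF + MTTR = 2137
Ai = 2135 / 2137
Ai = 0.9991

0.9991


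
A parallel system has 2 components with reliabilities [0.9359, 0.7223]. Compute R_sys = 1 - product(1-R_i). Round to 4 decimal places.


Components: [0.9359, 0.7223]
(1 - 0.9359) = 0.0641, running product = 0.0641
(1 - 0.7223) = 0.2777, running product = 0.0178
Product of (1-R_i) = 0.0178
R_sys = 1 - 0.0178 = 0.9822

0.9822


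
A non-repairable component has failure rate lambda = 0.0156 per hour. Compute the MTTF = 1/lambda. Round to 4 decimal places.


lambda = 0.0156
MTTF = 1 / 0.0156
MTTF = 64.1026

64.1026


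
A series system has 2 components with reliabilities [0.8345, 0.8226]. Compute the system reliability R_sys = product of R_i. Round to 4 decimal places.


Components: [0.8345, 0.8226]
After component 1 (R=0.8345): product = 0.8345
After component 2 (R=0.8226): product = 0.6865
R_sys = 0.6865

0.6865


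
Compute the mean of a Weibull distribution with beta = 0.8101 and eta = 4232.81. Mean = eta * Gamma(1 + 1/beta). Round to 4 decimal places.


beta = 0.8101, eta = 4232.81
1/beta = 1.2344
1 + 1/beta = 2.2344
Gamma(2.2344) = 1.123
Mean = 4232.81 * 1.123
Mean = 4753.5077

4753.5077


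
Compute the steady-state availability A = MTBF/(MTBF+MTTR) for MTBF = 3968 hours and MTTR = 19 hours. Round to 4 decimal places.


MTBF = 3968
MTTR = 19
MTBF + MTTR = 3987
A = 3968 / 3987
A = 0.9952

0.9952


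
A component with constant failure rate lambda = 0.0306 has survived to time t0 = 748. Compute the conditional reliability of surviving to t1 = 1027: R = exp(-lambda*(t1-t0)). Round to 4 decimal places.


lambda = 0.0306
t0 = 748, t1 = 1027
t1 - t0 = 279
lambda * (t1-t0) = 0.0306 * 279 = 8.5374
R = exp(-8.5374)
R = 0.0002

0.0002


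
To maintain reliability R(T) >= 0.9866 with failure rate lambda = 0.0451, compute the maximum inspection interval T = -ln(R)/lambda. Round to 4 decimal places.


R_target = 0.9866
lambda = 0.0451
-ln(0.9866) = 0.0135
T = 0.0135 / 0.0451
T = 0.2991

0.2991


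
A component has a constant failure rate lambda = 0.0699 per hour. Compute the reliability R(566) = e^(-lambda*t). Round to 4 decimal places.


lambda = 0.0699
t = 566
lambda * t = 39.5634
R(t) = e^(-39.5634)
R(t) = 0.0

0.0


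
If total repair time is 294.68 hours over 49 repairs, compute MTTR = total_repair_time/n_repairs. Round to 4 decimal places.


total_repair_time = 294.68
n_repairs = 49
MTTR = 294.68 / 49
MTTR = 6.0139

6.0139


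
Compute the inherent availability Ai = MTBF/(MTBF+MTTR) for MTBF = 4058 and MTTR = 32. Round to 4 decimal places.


MTBF = 4058
MTTR = 32
MTBF + MTTR = 4090
Ai = 4058 / 4090
Ai = 0.9922

0.9922


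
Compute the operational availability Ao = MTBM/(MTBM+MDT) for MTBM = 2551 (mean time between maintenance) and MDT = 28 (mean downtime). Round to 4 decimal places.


MTBM = 2551
MDT = 28
MTBM + MDT = 2579
Ao = 2551 / 2579
Ao = 0.9891

0.9891


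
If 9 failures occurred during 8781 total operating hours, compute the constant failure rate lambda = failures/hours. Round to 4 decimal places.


failures = 9
total_hours = 8781
lambda = 9 / 8781
lambda = 0.001

0.001


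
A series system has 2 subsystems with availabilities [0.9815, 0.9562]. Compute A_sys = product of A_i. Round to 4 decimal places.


Subsystems: [0.9815, 0.9562]
After subsystem 1 (A=0.9815): product = 0.9815
After subsystem 2 (A=0.9562): product = 0.9385
A_sys = 0.9385

0.9385


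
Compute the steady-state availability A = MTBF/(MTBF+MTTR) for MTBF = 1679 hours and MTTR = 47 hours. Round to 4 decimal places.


MTBF = 1679
MTTR = 47
MTBF + MTTR = 1726
A = 1679 / 1726
A = 0.9728

0.9728


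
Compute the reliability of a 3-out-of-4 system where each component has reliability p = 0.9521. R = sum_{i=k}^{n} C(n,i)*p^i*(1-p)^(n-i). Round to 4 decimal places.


k = 3, n = 4, p = 0.9521
i=3: C(4,3)=4 * 0.9521^3 * 0.0479^1 = 0.1654
i=4: C(4,4)=1 * 0.9521^4 * 0.0479^0 = 0.8217
R = sum of terms = 0.9871

0.9871


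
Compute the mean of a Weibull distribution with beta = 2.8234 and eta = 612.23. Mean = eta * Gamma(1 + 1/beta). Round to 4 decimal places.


beta = 2.8234, eta = 612.23
1/beta = 0.3542
1 + 1/beta = 1.3542
Gamma(1.3542) = 0.8907
Mean = 612.23 * 0.8907
Mean = 545.3348

545.3348


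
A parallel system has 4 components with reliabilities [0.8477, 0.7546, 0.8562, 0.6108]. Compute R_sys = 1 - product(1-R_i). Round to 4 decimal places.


Components: [0.8477, 0.7546, 0.8562, 0.6108]
(1 - 0.8477) = 0.1523, running product = 0.1523
(1 - 0.7546) = 0.2454, running product = 0.0374
(1 - 0.8562) = 0.1438, running product = 0.0054
(1 - 0.6108) = 0.3892, running product = 0.0021
Product of (1-R_i) = 0.0021
R_sys = 1 - 0.0021 = 0.9979

0.9979


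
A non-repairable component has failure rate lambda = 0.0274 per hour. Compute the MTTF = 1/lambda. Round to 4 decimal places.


lambda = 0.0274
MTTF = 1 / 0.0274
MTTF = 36.4964

36.4964


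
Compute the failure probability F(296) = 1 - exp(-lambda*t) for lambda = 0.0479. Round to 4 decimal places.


lambda = 0.0479, t = 296
lambda * t = 14.1784
exp(-14.1784) = 0.0
F(t) = 1 - 0.0
F(t) = 1.0

1.0


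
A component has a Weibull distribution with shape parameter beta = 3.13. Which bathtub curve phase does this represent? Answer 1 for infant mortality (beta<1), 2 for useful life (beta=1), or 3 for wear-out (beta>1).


beta = 3.13
Compare beta to 1:
beta < 1 => infant mortality (phase 1)
beta = 1 => useful life (phase 2)
beta > 1 => wear-out (phase 3)
Since beta = 3.13, this is wear-out (increasing failure rate)
Phase = 3

3


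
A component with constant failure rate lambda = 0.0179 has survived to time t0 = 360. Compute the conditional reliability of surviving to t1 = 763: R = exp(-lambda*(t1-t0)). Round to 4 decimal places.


lambda = 0.0179
t0 = 360, t1 = 763
t1 - t0 = 403
lambda * (t1-t0) = 0.0179 * 403 = 7.2137
R = exp(-7.2137)
R = 0.0007

0.0007


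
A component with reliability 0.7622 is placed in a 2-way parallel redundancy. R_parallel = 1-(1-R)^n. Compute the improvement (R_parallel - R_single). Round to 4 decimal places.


R_single = 0.7622, n = 2
1 - R_single = 0.2378
(1 - R_single)^n = 0.2378^2 = 0.0565
R_parallel = 1 - 0.0565 = 0.9435
Improvement = 0.9435 - 0.7622
Improvement = 0.1813

0.1813


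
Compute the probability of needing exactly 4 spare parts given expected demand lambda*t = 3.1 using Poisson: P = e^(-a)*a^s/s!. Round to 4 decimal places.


a = 3.1, s = 4
e^(-a) = e^(-3.1) = 0.045
a^s = 3.1^4 = 92.3521
s! = 24
P = 0.045 * 92.3521 / 24
P = 0.1733

0.1733


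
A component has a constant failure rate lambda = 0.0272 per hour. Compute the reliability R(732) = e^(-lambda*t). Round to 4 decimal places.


lambda = 0.0272
t = 732
lambda * t = 19.9104
R(t) = e^(-19.9104)
R(t) = 0.0

0.0


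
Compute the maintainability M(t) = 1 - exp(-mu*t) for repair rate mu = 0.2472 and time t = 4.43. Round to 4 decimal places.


mu = 0.2472, t = 4.43
mu * t = 0.2472 * 4.43 = 1.0951
exp(-1.0951) = 0.3345
M(t) = 1 - 0.3345
M(t) = 0.6655

0.6655


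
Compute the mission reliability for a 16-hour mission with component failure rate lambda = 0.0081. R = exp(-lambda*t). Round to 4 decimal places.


lambda = 0.0081
mission_time = 16
lambda * t = 0.0081 * 16 = 0.1296
R = exp(-0.1296)
R = 0.8784

0.8784


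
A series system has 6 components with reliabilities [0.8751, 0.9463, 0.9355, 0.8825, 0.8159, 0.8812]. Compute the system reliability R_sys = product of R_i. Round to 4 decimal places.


Components: [0.8751, 0.9463, 0.9355, 0.8825, 0.8159, 0.8812]
After component 1 (R=0.8751): product = 0.8751
After component 2 (R=0.9463): product = 0.8281
After component 3 (R=0.9355): product = 0.7747
After component 4 (R=0.8825): product = 0.6837
After component 5 (R=0.8159): product = 0.5578
After component 6 (R=0.8812): product = 0.4915
R_sys = 0.4915

0.4915


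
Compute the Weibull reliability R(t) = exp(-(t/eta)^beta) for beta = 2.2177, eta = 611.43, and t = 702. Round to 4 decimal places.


beta = 2.2177, eta = 611.43, t = 702
t/eta = 702 / 611.43 = 1.1481
(t/eta)^beta = 1.1481^2.2177 = 1.3584
R(t) = exp(-1.3584)
R(t) = 0.2571

0.2571


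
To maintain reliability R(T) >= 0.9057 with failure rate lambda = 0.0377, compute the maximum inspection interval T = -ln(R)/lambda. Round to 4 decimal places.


R_target = 0.9057
lambda = 0.0377
-ln(0.9057) = 0.099
T = 0.099 / 0.0377
T = 2.6272

2.6272


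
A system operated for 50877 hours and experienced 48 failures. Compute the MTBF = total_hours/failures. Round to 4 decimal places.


total_hours = 50877
failures = 48
MTBF = 50877 / 48
MTBF = 1059.9375

1059.9375


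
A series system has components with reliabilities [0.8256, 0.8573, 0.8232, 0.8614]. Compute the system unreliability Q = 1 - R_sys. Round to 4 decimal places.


Components: [0.8256, 0.8573, 0.8232, 0.8614]
After component 1: product = 0.8256
After component 2: product = 0.7078
After component 3: product = 0.5827
After component 4: product = 0.5019
R_sys = 0.5019
Q = 1 - 0.5019 = 0.4981

0.4981


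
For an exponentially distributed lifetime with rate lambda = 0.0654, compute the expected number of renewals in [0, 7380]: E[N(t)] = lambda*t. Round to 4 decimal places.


lambda = 0.0654
t = 7380
E[N(t)] = lambda * t
E[N(t)] = 0.0654 * 7380
E[N(t)] = 482.652

482.652


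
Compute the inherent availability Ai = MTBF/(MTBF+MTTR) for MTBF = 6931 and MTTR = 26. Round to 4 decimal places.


MTBF = 6931
MTTR = 26
MTBF + MTTR = 6957
Ai = 6931 / 6957
Ai = 0.9963

0.9963


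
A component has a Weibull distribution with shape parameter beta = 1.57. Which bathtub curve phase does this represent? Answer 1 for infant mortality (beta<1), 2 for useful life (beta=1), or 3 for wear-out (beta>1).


beta = 1.57
Compare beta to 1:
beta < 1 => infant mortality (phase 1)
beta = 1 => useful life (phase 2)
beta > 1 => wear-out (phase 3)
Since beta = 1.57, this is wear-out (increasing failure rate)
Phase = 3

3


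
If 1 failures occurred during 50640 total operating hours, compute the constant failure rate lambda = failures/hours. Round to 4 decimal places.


failures = 1
total_hours = 50640
lambda = 1 / 50640
lambda = 0.0

0.0


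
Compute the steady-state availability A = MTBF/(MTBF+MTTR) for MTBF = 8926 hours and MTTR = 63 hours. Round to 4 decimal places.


MTBF = 8926
MTTR = 63
MTBF + MTTR = 8989
A = 8926 / 8989
A = 0.993

0.993


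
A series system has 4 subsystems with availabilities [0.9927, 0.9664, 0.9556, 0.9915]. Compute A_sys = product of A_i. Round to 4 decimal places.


Subsystems: [0.9927, 0.9664, 0.9556, 0.9915]
After subsystem 1 (A=0.9927): product = 0.9927
After subsystem 2 (A=0.9664): product = 0.9593
After subsystem 3 (A=0.9556): product = 0.9168
After subsystem 4 (A=0.9915): product = 0.909
A_sys = 0.909

0.909


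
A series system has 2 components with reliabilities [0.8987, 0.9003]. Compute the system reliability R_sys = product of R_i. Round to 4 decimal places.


Components: [0.8987, 0.9003]
After component 1 (R=0.8987): product = 0.8987
After component 2 (R=0.9003): product = 0.8091
R_sys = 0.8091

0.8091


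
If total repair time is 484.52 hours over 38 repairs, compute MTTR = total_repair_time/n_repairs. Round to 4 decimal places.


total_repair_time = 484.52
n_repairs = 38
MTTR = 484.52 / 38
MTTR = 12.7505

12.7505


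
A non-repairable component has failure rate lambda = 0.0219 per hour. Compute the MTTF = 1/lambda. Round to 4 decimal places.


lambda = 0.0219
MTTF = 1 / 0.0219
MTTF = 45.6621

45.6621


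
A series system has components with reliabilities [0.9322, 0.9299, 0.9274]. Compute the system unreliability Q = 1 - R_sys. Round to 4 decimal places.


Components: [0.9322, 0.9299, 0.9274]
After component 1: product = 0.9322
After component 2: product = 0.8669
After component 3: product = 0.8039
R_sys = 0.8039
Q = 1 - 0.8039 = 0.1961

0.1961


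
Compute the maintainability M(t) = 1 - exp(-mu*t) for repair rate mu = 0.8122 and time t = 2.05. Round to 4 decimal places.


mu = 0.8122, t = 2.05
mu * t = 0.8122 * 2.05 = 1.665
exp(-1.665) = 0.1892
M(t) = 1 - 0.1892
M(t) = 0.8108

0.8108


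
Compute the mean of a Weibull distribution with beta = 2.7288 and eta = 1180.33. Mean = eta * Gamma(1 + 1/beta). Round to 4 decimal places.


beta = 2.7288, eta = 1180.33
1/beta = 0.3665
1 + 1/beta = 1.3665
Gamma(1.3665) = 0.8896
Mean = 1180.33 * 0.8896
Mean = 1050.0344

1050.0344


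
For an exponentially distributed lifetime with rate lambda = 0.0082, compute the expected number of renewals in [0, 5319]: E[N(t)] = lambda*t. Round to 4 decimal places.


lambda = 0.0082
t = 5319
E[N(t)] = lambda * t
E[N(t)] = 0.0082 * 5319
E[N(t)] = 43.6158

43.6158


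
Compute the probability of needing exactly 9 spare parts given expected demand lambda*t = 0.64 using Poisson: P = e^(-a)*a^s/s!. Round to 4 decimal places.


a = 0.64, s = 9
e^(-a) = e^(-0.64) = 0.5273
a^s = 0.64^9 = 0.018
s! = 362880
P = 0.5273 * 0.018 / 362880
P = 0.0

0.0


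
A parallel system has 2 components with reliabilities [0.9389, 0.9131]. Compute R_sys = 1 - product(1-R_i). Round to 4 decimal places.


Components: [0.9389, 0.9131]
(1 - 0.9389) = 0.0611, running product = 0.0611
(1 - 0.9131) = 0.0869, running product = 0.0053
Product of (1-R_i) = 0.0053
R_sys = 1 - 0.0053 = 0.9947

0.9947


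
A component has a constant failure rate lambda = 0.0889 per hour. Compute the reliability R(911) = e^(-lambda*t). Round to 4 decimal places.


lambda = 0.0889
t = 911
lambda * t = 80.9879
R(t) = e^(-80.9879)
R(t) = 0.0

0.0


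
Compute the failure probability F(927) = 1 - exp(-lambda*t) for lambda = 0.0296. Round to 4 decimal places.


lambda = 0.0296, t = 927
lambda * t = 27.4392
exp(-27.4392) = 0.0
F(t) = 1 - 0.0
F(t) = 1.0

1.0


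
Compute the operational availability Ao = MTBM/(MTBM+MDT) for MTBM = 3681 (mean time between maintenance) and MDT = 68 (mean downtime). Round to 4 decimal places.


MTBM = 3681
MDT = 68
MTBM + MDT = 3749
Ao = 3681 / 3749
Ao = 0.9819

0.9819


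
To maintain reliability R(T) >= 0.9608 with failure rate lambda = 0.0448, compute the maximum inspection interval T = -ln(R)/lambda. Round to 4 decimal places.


R_target = 0.9608
lambda = 0.0448
-ln(0.9608) = 0.04
T = 0.04 / 0.0448
T = 0.8926

0.8926


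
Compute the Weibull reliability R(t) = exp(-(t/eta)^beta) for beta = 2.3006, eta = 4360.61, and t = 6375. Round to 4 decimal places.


beta = 2.3006, eta = 4360.61, t = 6375
t/eta = 6375 / 4360.61 = 1.462
(t/eta)^beta = 1.462^2.3006 = 2.3958
R(t) = exp(-2.3958)
R(t) = 0.0911

0.0911


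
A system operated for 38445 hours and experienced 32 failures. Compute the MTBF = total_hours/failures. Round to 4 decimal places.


total_hours = 38445
failures = 32
MTBF = 38445 / 32
MTBF = 1201.4062

1201.4062


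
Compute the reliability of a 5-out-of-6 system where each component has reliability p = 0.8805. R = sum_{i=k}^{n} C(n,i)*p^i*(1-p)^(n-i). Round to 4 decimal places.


k = 5, n = 6, p = 0.8805
i=5: C(6,5)=6 * 0.8805^5 * 0.1195^1 = 0.3795
i=6: C(6,6)=1 * 0.8805^6 * 0.1195^0 = 0.466
R = sum of terms = 0.8454

0.8454


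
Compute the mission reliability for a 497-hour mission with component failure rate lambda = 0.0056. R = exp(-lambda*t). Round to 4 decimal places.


lambda = 0.0056
mission_time = 497
lambda * t = 0.0056 * 497 = 2.7832
R = exp(-2.7832)
R = 0.0618

0.0618


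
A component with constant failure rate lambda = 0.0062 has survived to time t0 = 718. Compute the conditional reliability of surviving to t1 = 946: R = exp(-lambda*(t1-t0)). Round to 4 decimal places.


lambda = 0.0062
t0 = 718, t1 = 946
t1 - t0 = 228
lambda * (t1-t0) = 0.0062 * 228 = 1.4136
R = exp(-1.4136)
R = 0.2433

0.2433


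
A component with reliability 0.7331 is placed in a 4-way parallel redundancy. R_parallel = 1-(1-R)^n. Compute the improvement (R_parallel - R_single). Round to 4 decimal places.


R_single = 0.7331, n = 4
1 - R_single = 0.2669
(1 - R_single)^n = 0.2669^4 = 0.0051
R_parallel = 1 - 0.0051 = 0.9949
Improvement = 0.9949 - 0.7331
Improvement = 0.2618

0.2618


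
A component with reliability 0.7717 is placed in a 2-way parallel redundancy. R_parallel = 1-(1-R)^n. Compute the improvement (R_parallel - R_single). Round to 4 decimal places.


R_single = 0.7717, n = 2
1 - R_single = 0.2283
(1 - R_single)^n = 0.2283^2 = 0.0521
R_parallel = 1 - 0.0521 = 0.9479
Improvement = 0.9479 - 0.7717
Improvement = 0.1762

0.1762


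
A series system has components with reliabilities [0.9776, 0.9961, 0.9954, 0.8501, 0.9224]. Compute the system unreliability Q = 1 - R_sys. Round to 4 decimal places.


Components: [0.9776, 0.9961, 0.9954, 0.8501, 0.9224]
After component 1: product = 0.9776
After component 2: product = 0.9738
After component 3: product = 0.9693
After component 4: product = 0.824
After component 5: product = 0.7601
R_sys = 0.7601
Q = 1 - 0.7601 = 0.2399

0.2399


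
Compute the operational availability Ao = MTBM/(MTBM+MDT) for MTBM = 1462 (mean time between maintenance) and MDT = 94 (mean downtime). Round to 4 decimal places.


MTBM = 1462
MDT = 94
MTBM + MDT = 1556
Ao = 1462 / 1556
Ao = 0.9396

0.9396


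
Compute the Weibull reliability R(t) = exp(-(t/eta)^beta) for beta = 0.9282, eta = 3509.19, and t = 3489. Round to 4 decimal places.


beta = 0.9282, eta = 3509.19, t = 3489
t/eta = 3489 / 3509.19 = 0.9942
(t/eta)^beta = 0.9942^0.9282 = 0.9947
R(t) = exp(-0.9947)
R(t) = 0.3698

0.3698


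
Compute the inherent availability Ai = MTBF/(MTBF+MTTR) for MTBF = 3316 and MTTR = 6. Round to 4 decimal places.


MTBF = 3316
MTTR = 6
MTBF + MTTR = 3322
Ai = 3316 / 3322
Ai = 0.9982

0.9982


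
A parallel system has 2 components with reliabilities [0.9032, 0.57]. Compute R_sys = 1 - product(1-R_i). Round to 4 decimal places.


Components: [0.9032, 0.57]
(1 - 0.9032) = 0.0968, running product = 0.0968
(1 - 0.57) = 0.43, running product = 0.0416
Product of (1-R_i) = 0.0416
R_sys = 1 - 0.0416 = 0.9584

0.9584


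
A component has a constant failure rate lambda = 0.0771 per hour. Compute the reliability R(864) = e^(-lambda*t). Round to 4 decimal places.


lambda = 0.0771
t = 864
lambda * t = 66.6144
R(t) = e^(-66.6144)
R(t) = 0.0

0.0


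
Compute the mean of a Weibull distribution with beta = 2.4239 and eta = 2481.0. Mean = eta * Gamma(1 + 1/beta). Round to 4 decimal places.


beta = 2.4239, eta = 2481.0
1/beta = 0.4126
1 + 1/beta = 1.4126
Gamma(1.4126) = 0.8867
Mean = 2481.0 * 0.8867
Mean = 2199.7824

2199.7824


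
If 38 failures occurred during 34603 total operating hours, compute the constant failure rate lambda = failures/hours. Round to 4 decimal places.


failures = 38
total_hours = 34603
lambda = 38 / 34603
lambda = 0.0011

0.0011


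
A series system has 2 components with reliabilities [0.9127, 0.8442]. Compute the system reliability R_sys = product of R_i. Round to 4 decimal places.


Components: [0.9127, 0.8442]
After component 1 (R=0.9127): product = 0.9127
After component 2 (R=0.8442): product = 0.7705
R_sys = 0.7705

0.7705


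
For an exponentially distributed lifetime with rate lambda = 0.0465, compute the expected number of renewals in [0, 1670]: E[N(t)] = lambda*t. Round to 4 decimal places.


lambda = 0.0465
t = 1670
E[N(t)] = lambda * t
E[N(t)] = 0.0465 * 1670
E[N(t)] = 77.655

77.655


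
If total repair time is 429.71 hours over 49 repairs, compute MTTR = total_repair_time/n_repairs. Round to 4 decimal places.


total_repair_time = 429.71
n_repairs = 49
MTTR = 429.71 / 49
MTTR = 8.7696

8.7696


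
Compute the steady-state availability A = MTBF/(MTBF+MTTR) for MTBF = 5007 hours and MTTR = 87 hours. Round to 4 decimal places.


MTBF = 5007
MTTR = 87
MTBF + MTTR = 5094
A = 5007 / 5094
A = 0.9829

0.9829


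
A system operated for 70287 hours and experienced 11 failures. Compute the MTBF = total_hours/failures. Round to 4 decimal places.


total_hours = 70287
failures = 11
MTBF = 70287 / 11
MTBF = 6389.7273

6389.7273


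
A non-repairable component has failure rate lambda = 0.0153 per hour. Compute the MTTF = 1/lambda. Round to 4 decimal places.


lambda = 0.0153
MTTF = 1 / 0.0153
MTTF = 65.3595

65.3595


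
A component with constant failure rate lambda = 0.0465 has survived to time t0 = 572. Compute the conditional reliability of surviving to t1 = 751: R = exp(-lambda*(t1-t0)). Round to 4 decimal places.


lambda = 0.0465
t0 = 572, t1 = 751
t1 - t0 = 179
lambda * (t1-t0) = 0.0465 * 179 = 8.3235
R = exp(-8.3235)
R = 0.0002

0.0002


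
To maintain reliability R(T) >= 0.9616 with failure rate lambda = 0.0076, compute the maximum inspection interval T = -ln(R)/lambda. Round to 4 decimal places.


R_target = 0.9616
lambda = 0.0076
-ln(0.9616) = 0.0392
T = 0.0392 / 0.0076
T = 5.1522

5.1522


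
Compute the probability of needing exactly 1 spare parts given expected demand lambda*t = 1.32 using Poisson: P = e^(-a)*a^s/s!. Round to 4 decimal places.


a = 1.32, s = 1
e^(-a) = e^(-1.32) = 0.2671
a^s = 1.32^1 = 1.32
s! = 1
P = 0.2671 * 1.32 / 1
P = 0.3526

0.3526


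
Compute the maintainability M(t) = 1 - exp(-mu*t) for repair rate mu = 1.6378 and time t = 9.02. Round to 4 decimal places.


mu = 1.6378, t = 9.02
mu * t = 1.6378 * 9.02 = 14.773
exp(-14.773) = 0.0
M(t) = 1 - 0.0
M(t) = 1.0

1.0


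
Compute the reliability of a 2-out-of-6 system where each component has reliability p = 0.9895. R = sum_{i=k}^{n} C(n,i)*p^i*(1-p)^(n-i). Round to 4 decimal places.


k = 2, n = 6, p = 0.9895
i=2: C(6,2)=15 * 0.9895^2 * 0.0105^4 = 0.0
i=3: C(6,3)=20 * 0.9895^3 * 0.0105^3 = 0.0
i=4: C(6,4)=15 * 0.9895^4 * 0.0105^2 = 0.0016
i=5: C(6,5)=6 * 0.9895^5 * 0.0105^1 = 0.0598
i=6: C(6,6)=1 * 0.9895^6 * 0.0105^0 = 0.9386
R = sum of terms = 1.0

1.0


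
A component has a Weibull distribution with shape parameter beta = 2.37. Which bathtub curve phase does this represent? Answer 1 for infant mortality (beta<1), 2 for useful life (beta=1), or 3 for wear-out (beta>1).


beta = 2.37
Compare beta to 1:
beta < 1 => infant mortality (phase 1)
beta = 1 => useful life (phase 2)
beta > 1 => wear-out (phase 3)
Since beta = 2.37, this is wear-out (increasing failure rate)
Phase = 3

3


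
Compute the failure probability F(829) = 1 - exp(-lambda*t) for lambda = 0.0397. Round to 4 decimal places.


lambda = 0.0397, t = 829
lambda * t = 32.9113
exp(-32.9113) = 0.0
F(t) = 1 - 0.0
F(t) = 1.0

1.0


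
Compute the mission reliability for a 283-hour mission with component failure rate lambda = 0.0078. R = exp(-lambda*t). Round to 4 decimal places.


lambda = 0.0078
mission_time = 283
lambda * t = 0.0078 * 283 = 2.2074
R = exp(-2.2074)
R = 0.11

0.11


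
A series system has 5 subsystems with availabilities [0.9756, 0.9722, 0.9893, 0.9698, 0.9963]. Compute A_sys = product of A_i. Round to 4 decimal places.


Subsystems: [0.9756, 0.9722, 0.9893, 0.9698, 0.9963]
After subsystem 1 (A=0.9756): product = 0.9756
After subsystem 2 (A=0.9722): product = 0.9485
After subsystem 3 (A=0.9893): product = 0.9383
After subsystem 4 (A=0.9698): product = 0.91
After subsystem 5 (A=0.9963): product = 0.9066
A_sys = 0.9066

0.9066


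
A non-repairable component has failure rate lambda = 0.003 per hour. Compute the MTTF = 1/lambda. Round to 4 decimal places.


lambda = 0.003
MTTF = 1 / 0.003
MTTF = 333.3333

333.3333


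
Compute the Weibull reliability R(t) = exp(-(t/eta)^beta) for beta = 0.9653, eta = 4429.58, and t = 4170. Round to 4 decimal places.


beta = 0.9653, eta = 4429.58, t = 4170
t/eta = 4170 / 4429.58 = 0.9414
(t/eta)^beta = 0.9414^0.9653 = 0.9434
R(t) = exp(-0.9434)
R(t) = 0.3893

0.3893


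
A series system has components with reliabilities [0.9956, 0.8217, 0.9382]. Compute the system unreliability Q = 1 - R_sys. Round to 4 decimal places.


Components: [0.9956, 0.8217, 0.9382]
After component 1: product = 0.9956
After component 2: product = 0.8181
After component 3: product = 0.7675
R_sys = 0.7675
Q = 1 - 0.7675 = 0.2325

0.2325


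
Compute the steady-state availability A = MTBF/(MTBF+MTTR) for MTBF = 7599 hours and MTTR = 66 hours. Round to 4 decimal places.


MTBF = 7599
MTTR = 66
MTBF + MTTR = 7665
A = 7599 / 7665
A = 0.9914

0.9914


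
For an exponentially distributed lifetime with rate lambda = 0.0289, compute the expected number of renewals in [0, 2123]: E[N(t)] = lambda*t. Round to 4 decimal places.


lambda = 0.0289
t = 2123
E[N(t)] = lambda * t
E[N(t)] = 0.0289 * 2123
E[N(t)] = 61.3547

61.3547


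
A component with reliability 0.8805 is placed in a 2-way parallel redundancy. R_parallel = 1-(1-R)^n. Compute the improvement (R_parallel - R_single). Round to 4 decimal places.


R_single = 0.8805, n = 2
1 - R_single = 0.1195
(1 - R_single)^n = 0.1195^2 = 0.0143
R_parallel = 1 - 0.0143 = 0.9857
Improvement = 0.9857 - 0.8805
Improvement = 0.1052

0.1052


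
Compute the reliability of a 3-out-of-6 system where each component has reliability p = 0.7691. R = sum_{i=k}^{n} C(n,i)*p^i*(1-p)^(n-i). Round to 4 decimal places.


k = 3, n = 6, p = 0.7691
i=3: C(6,3)=20 * 0.7691^3 * 0.2309^3 = 0.112
i=4: C(6,4)=15 * 0.7691^4 * 0.2309^2 = 0.2798
i=5: C(6,5)=6 * 0.7691^5 * 0.2309^1 = 0.3728
i=6: C(6,6)=1 * 0.7691^6 * 0.2309^0 = 0.207
R = sum of terms = 0.9716

0.9716


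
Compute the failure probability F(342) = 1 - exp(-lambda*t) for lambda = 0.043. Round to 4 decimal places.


lambda = 0.043, t = 342
lambda * t = 14.706
exp(-14.706) = 0.0
F(t) = 1 - 0.0
F(t) = 1.0

1.0


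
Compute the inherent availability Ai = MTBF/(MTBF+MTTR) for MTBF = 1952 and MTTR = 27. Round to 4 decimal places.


MTBF = 1952
MTTR = 27
MTBF + MTTR = 1979
Ai = 1952 / 1979
Ai = 0.9864

0.9864


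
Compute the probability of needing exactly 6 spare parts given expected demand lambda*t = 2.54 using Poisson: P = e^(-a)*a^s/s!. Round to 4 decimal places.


a = 2.54, s = 6
e^(-a) = e^(-2.54) = 0.0789
a^s = 2.54^6 = 268.5359
s! = 720
P = 0.0789 * 268.5359 / 720
P = 0.0294

0.0294


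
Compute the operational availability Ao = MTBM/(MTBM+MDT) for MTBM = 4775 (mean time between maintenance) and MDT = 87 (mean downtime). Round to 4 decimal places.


MTBM = 4775
MDT = 87
MTBM + MDT = 4862
Ao = 4775 / 4862
Ao = 0.9821

0.9821


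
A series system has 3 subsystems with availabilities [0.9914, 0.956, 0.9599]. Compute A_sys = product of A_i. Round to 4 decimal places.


Subsystems: [0.9914, 0.956, 0.9599]
After subsystem 1 (A=0.9914): product = 0.9914
After subsystem 2 (A=0.956): product = 0.9478
After subsystem 3 (A=0.9599): product = 0.9098
A_sys = 0.9098

0.9098


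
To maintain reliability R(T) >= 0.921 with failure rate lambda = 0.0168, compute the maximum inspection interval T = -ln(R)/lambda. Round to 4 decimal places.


R_target = 0.921
lambda = 0.0168
-ln(0.921) = 0.0823
T = 0.0823 / 0.0168
T = 4.8985

4.8985


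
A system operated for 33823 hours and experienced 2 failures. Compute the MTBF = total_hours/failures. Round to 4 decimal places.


total_hours = 33823
failures = 2
MTBF = 33823 / 2
MTBF = 16911.5

16911.5


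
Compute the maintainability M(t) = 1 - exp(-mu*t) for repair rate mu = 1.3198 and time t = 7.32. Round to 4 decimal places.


mu = 1.3198, t = 7.32
mu * t = 1.3198 * 7.32 = 9.6609
exp(-9.6609) = 0.0001
M(t) = 1 - 0.0001
M(t) = 0.9999

0.9999


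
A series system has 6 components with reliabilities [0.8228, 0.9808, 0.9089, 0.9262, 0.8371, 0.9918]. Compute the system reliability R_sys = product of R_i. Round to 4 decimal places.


Components: [0.8228, 0.9808, 0.9089, 0.9262, 0.8371, 0.9918]
After component 1 (R=0.8228): product = 0.8228
After component 2 (R=0.9808): product = 0.807
After component 3 (R=0.9089): product = 0.7335
After component 4 (R=0.9262): product = 0.6794
After component 5 (R=0.8371): product = 0.5687
After component 6 (R=0.9918): product = 0.564
R_sys = 0.564

0.564


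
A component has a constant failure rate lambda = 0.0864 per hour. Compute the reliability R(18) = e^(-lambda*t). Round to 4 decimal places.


lambda = 0.0864
t = 18
lambda * t = 1.5552
R(t) = e^(-1.5552)
R(t) = 0.2111

0.2111


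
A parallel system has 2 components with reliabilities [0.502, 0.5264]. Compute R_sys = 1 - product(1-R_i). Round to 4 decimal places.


Components: [0.502, 0.5264]
(1 - 0.502) = 0.498, running product = 0.498
(1 - 0.5264) = 0.4736, running product = 0.2359
Product of (1-R_i) = 0.2359
R_sys = 1 - 0.2359 = 0.7641

0.7641


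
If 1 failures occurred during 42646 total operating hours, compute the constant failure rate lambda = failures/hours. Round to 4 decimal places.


failures = 1
total_hours = 42646
lambda = 1 / 42646
lambda = 0.0

0.0


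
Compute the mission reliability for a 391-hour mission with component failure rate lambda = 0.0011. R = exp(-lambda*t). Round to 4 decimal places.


lambda = 0.0011
mission_time = 391
lambda * t = 0.0011 * 391 = 0.4301
R = exp(-0.4301)
R = 0.6504

0.6504


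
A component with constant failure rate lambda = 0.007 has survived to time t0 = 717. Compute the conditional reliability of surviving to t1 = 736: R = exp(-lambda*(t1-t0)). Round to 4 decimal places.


lambda = 0.007
t0 = 717, t1 = 736
t1 - t0 = 19
lambda * (t1-t0) = 0.007 * 19 = 0.133
R = exp(-0.133)
R = 0.8755

0.8755


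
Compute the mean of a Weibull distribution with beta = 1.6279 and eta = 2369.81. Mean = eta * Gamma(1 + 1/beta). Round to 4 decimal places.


beta = 1.6279, eta = 2369.81
1/beta = 0.6143
1 + 1/beta = 1.6143
Gamma(1.6143) = 0.8952
Mean = 2369.81 * 0.8952
Mean = 2121.4638

2121.4638


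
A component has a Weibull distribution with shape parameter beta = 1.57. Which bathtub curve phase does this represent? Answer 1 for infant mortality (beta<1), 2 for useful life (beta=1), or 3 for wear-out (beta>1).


beta = 1.57
Compare beta to 1:
beta < 1 => infant mortality (phase 1)
beta = 1 => useful life (phase 2)
beta > 1 => wear-out (phase 3)
Since beta = 1.57, this is wear-out (increasing failure rate)
Phase = 3

3


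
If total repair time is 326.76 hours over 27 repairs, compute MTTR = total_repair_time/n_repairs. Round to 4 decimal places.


total_repair_time = 326.76
n_repairs = 27
MTTR = 326.76 / 27
MTTR = 12.1022

12.1022


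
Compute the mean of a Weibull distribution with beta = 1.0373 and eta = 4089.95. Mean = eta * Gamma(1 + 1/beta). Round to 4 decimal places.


beta = 1.0373, eta = 4089.95
1/beta = 0.964
1 + 1/beta = 1.964
Gamma(1.964) = 0.9853
Mean = 4089.95 * 0.9853
Mean = 4029.9343

4029.9343


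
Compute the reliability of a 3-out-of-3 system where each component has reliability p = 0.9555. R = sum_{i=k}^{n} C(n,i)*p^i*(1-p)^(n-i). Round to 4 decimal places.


k = 3, n = 3, p = 0.9555
i=3: C(3,3)=1 * 0.9555^3 * 0.0445^0 = 0.8724
R = sum of terms = 0.8724

0.8724


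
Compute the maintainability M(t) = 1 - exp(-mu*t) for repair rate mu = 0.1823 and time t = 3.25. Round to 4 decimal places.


mu = 0.1823, t = 3.25
mu * t = 0.1823 * 3.25 = 0.5925
exp(-0.5925) = 0.553
M(t) = 1 - 0.553
M(t) = 0.447

0.447


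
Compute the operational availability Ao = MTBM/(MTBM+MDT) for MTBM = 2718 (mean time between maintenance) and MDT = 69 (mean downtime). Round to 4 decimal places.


MTBM = 2718
MDT = 69
MTBM + MDT = 2787
Ao = 2718 / 2787
Ao = 0.9752

0.9752


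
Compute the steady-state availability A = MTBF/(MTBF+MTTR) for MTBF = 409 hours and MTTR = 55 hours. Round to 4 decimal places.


MTBF = 409
MTTR = 55
MTBF + MTTR = 464
A = 409 / 464
A = 0.8815

0.8815


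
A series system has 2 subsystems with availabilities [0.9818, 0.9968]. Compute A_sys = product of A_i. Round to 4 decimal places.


Subsystems: [0.9818, 0.9968]
After subsystem 1 (A=0.9818): product = 0.9818
After subsystem 2 (A=0.9968): product = 0.9787
A_sys = 0.9787

0.9787


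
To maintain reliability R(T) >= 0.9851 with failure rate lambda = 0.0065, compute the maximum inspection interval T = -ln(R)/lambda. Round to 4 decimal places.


R_target = 0.9851
lambda = 0.0065
-ln(0.9851) = 0.015
T = 0.015 / 0.0065
T = 2.3096

2.3096


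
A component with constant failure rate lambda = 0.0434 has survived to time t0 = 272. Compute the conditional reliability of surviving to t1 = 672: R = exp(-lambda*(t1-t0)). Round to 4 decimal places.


lambda = 0.0434
t0 = 272, t1 = 672
t1 - t0 = 400
lambda * (t1-t0) = 0.0434 * 400 = 17.36
R = exp(-17.36)
R = 0.0

0.0


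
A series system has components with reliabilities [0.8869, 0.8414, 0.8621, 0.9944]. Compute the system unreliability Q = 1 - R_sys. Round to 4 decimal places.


Components: [0.8869, 0.8414, 0.8621, 0.9944]
After component 1: product = 0.8869
After component 2: product = 0.7462
After component 3: product = 0.6433
After component 4: product = 0.6397
R_sys = 0.6397
Q = 1 - 0.6397 = 0.3603

0.3603


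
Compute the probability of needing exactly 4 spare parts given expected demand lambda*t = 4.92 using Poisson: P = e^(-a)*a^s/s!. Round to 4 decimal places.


a = 4.92, s = 4
e^(-a) = e^(-4.92) = 0.0073
a^s = 4.92^4 = 585.9498
s! = 24
P = 0.0073 * 585.9498 / 24
P = 0.1782

0.1782


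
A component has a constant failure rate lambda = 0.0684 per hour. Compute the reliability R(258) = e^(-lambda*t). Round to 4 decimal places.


lambda = 0.0684
t = 258
lambda * t = 17.6472
R(t) = e^(-17.6472)
R(t) = 0.0

0.0


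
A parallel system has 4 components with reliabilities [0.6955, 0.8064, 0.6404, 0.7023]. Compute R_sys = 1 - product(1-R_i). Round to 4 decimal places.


Components: [0.6955, 0.8064, 0.6404, 0.7023]
(1 - 0.6955) = 0.3045, running product = 0.3045
(1 - 0.8064) = 0.1936, running product = 0.059
(1 - 0.6404) = 0.3596, running product = 0.0212
(1 - 0.7023) = 0.2977, running product = 0.0063
Product of (1-R_i) = 0.0063
R_sys = 1 - 0.0063 = 0.9937

0.9937


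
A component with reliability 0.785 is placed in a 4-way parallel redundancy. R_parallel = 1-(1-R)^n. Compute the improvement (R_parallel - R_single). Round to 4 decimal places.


R_single = 0.785, n = 4
1 - R_single = 0.215
(1 - R_single)^n = 0.215^4 = 0.0021
R_parallel = 1 - 0.0021 = 0.9979
Improvement = 0.9979 - 0.785
Improvement = 0.2129

0.2129
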